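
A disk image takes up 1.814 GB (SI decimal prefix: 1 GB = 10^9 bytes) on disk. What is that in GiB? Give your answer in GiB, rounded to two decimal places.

1.69 GiB

1.814 GB × 1,000,000,000 bytes/GB = 1,814,000,000 bytes
1 GiB = 1,073,741,824 bytes
1,814,000,000 / 1,073,741,824 = 1.69 GiB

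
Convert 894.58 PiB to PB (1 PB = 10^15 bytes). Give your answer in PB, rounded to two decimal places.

1,007.21 PB

894.58 PiB = 894.58 × 2^50 bytes = 1,007,207,538,663,274,577.92 bytes
1 PB = 1,000,000,000,000,000 bytes
1,007,207,538,663,274,577.92 / 1,000,000,000,000,000 = 1,007.21 PB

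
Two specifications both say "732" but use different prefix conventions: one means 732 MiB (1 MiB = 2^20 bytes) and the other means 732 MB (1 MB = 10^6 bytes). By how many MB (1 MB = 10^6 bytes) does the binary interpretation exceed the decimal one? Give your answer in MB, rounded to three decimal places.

35.558 MB

732 MiB = 732 × 1,048,576 = 767,557,632 bytes
732 MB = 732 × 1,000,000 = 732,000,000 bytes
difference = 35,557,632 bytes
35,557,632 / 1,000,000 = 35.558 MB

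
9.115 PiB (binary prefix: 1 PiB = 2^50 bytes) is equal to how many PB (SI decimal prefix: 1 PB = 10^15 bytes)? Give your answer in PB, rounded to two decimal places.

9.115 PiB × 1,125,899,906,842,624 bytes/PiB = 10,262,577,650,870,517.76 bytes
1 PB = 10^15 bytes = 1,000,000,000,000,000 bytes
10,262,577,650,870,517.76 / 1,000,000,000,000,000 = 10.26 PB

10.26 PB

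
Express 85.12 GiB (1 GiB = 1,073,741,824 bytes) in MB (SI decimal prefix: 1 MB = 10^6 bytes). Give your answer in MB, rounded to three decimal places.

85.12 GiB × 1,073,741,824 bytes/GiB = 91,396,904,058.88 bytes
1 MB = 10^6 bytes = 1,000,000 bytes
91,396,904,058.88 / 1,000,000 = 91,396.904 MB

91,396.904 MB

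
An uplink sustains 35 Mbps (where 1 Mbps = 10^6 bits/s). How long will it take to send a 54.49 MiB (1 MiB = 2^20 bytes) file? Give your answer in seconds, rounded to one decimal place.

54.49 MiB = 57,136,906.24 bytes = 457,095,249.92 bits
35 Mbps = 35,000,000 bits/s
time = 457,095,249.92 / 35,000,000 = 13.1 s

13.1 seconds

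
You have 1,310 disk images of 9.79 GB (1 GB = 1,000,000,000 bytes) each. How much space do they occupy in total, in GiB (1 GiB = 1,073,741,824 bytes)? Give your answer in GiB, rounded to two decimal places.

Total = 1,310 × 9.79 GB = 12824.9 GB
= 12824.9 × 1,000,000,000 bytes = 12,824,900,000,000 bytes
1 GiB = 1,073,741,824 bytes
12,824,900,000,000 / 1,073,741,824 = 11,944.12 GiB

11,944.12 GiB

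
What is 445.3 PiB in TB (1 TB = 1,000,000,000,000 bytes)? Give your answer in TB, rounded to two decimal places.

501,363.23 TB

445.3 PiB = 445.3 × 2^50 bytes = 501,363,228,517,020,467.2 bytes
1 TB = 10^12 bytes = 1,000,000,000,000 bytes
501,363,228,517,020,467.2 / 1,000,000,000,000 = 501,363.23 TB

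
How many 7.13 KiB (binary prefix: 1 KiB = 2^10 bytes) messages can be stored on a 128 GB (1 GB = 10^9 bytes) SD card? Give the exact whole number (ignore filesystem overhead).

Capacity: 128 GB = 128,000,000,000 bytes
Per item: 7.13 KiB = 7,301.12 bytes
⌊128,000,000,000 / 7,301.12⌋ = 17,531,556

17,531,556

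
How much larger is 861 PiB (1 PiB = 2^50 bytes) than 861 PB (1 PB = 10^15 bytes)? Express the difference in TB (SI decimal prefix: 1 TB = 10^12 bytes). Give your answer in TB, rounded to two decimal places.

861 PiB = 861 × 1,125,899,906,842,624 = 969,399,819,791,499,264 bytes
861 PB = 861 × 1,000,000,000,000,000 = 861,000,000,000,000,000 bytes
difference = 108,399,819,791,499,264 bytes
108,399,819,791,499,264 / 1,000,000,000,000 = 108,399.82 TB

108,399.82 TB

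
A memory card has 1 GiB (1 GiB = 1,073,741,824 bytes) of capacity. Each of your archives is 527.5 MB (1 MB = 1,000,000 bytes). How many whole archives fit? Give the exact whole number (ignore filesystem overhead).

Capacity: 1 GiB = 1,073,741,824 bytes
Per item: 527.5 MB = 527,500,000 bytes
⌊1,073,741,824 / 527,500,000⌋ = 2

2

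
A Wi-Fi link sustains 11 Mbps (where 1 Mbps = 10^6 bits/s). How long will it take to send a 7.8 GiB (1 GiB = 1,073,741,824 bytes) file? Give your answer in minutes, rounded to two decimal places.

101.52 minutes

7.8 GiB = 8,375,186,227.2 bytes = 67,001,489,817.6 bits
11 Mbps = 11,000,000 bits/s
time = 67,001,489,817.6 / 11,000,000 = 6,091.045 s
6,091.045 s / 60 = 101.52 minutes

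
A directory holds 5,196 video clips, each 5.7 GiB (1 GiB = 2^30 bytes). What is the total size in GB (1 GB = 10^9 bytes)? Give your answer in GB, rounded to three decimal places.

Total = 5,196 × 5.7 GiB = 29617.2 GiB
= 29617.2 × 1,073,741,824 bytes = 31,801,226,349,772.8 bytes
1 GB = 1,000,000,000 bytes
31,801,226,349,772.8 / 1,000,000,000 = 31,801.226 GB

31,801.226 GB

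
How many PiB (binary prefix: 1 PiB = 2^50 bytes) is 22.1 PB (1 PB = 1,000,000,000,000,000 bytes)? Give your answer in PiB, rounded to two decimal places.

19.63 PiB

22.1 PB × 1,000,000,000,000,000 bytes/PB = 22,100,000,000,000,000 bytes
1 PiB = 1,125,899,906,842,624 bytes
22,100,000,000,000,000 / 1,125,899,906,842,624 = 19.63 PiB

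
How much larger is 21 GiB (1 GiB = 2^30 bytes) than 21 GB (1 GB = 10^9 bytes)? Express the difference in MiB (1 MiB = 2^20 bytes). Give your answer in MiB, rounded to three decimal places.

21 GiB = 21 × 1,073,741,824 = 22,548,578,304 bytes
21 GB = 21 × 1,000,000,000 = 21,000,000,000 bytes
difference = 1,548,578,304 bytes
1,548,578,304 / 1,048,576 = 1,476.839 MiB

1,476.839 MiB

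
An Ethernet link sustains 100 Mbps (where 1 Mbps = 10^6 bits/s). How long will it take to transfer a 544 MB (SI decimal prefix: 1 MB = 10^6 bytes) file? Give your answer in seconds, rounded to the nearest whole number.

544 MB = 544,000,000 bytes = 4,352,000,000 bits
100 Mbps = 100,000,000 bits/s
time = 4,352,000,000 / 100,000,000 = 44 s

44 seconds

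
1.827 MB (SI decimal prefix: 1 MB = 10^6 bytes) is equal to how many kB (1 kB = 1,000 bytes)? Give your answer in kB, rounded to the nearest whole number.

1.827 MB = 1.827 × 10^6 bytes = 1,827,000 bytes
1 kB = 1,000 bytes
1,827,000 / 1,000 = 1,827 kB

1,827 kB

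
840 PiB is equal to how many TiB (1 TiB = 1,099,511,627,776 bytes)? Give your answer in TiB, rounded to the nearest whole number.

860,160 TiB

840 PiB = 840 × 2^50 bytes = 945,755,921,747,804,160 bytes
1 TiB = 1,099,511,627,776 bytes
945,755,921,747,804,160 / 1,099,511,627,776 = 860,160 TiB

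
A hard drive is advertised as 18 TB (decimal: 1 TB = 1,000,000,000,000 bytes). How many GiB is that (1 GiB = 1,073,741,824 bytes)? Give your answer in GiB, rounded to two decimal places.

16,763.81 GiB

18 TB × 1,000,000,000,000 bytes/TB = 18,000,000,000,000 bytes
1 GiB = 1,073,741,824 bytes
18,000,000,000,000 / 1,073,741,824 = 16,763.81 GiB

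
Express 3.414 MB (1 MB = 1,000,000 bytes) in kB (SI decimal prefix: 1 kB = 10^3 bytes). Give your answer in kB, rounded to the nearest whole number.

3,414 kB

3.414 MB = 3.414 × 10^6 bytes = 3,414,000 bytes
1 kB = 1,000 bytes
3,414,000 / 1,000 = 3,414 kB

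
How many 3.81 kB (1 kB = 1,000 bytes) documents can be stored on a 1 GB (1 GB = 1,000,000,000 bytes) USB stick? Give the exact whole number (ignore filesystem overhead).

Capacity: 1 GB = 1,000,000,000 bytes
Per item: 3.81 kB = 3,810 bytes
⌊1,000,000,000 / 3,810⌋ = 262,467

262,467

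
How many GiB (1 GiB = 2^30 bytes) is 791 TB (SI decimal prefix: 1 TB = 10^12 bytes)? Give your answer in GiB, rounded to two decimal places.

791 TB = 791 × 10^12 bytes = 791,000,000,000,000 bytes
1 GiB = 2^30 bytes = 1,073,741,824 bytes
791,000,000,000,000 / 1,073,741,824 = 736,676.16 GiB

736,676.16 GiB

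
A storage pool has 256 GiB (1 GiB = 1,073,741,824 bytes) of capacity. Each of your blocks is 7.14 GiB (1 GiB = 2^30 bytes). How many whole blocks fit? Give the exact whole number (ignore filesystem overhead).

35

Capacity: 256 GiB = 274,877,906,944 bytes
Per item: 7.14 GiB = 7,666,516,623.36 bytes
⌊274,877,906,944 / 7,666,516,623.36⌋ = 35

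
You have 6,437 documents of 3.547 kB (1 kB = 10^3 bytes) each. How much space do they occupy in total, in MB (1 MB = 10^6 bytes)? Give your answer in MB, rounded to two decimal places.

Total = 6,437 × 3.547 kB = 22832.039 kB
= 22832.039 × 1,000 bytes = 22,832,039 bytes
1 MB = 1,000,000 bytes
22,832,039 / 1,000,000 = 22.83 MB

22.83 MB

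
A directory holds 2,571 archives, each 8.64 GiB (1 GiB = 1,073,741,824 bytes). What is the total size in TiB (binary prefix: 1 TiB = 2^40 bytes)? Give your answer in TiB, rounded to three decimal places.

Total = 2,571 × 8.64 GiB = 22213.44 GiB
= 22213.44 × 1,073,741,824 bytes = 23,851,499,582,914.56 bytes
1 TiB = 1,099,511,627,776 bytes
23,851,499,582,914.56 / 1,099,511,627,776 = 21.693 TiB

21.693 TiB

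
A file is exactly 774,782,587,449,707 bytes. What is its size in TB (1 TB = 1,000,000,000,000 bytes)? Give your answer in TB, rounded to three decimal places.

774,782,587,449,707 bytes given.
1 TB = 1,000,000,000,000 bytes
774,782,587,449,707 / 1,000,000,000,000 = 774.783 TB

774.783 TB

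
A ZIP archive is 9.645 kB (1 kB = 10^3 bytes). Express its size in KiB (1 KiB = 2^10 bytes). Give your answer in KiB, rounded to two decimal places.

9.42 KiB

9.645 kB × 1,000 bytes/kB = 9,645 bytes
1 KiB = 1,024 bytes
9,645 / 1,024 = 9.42 KiB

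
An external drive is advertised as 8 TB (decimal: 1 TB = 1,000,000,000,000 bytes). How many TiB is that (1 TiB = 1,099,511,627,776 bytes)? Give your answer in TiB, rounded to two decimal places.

8 TB × 1,000,000,000,000 bytes/TB = 8,000,000,000,000 bytes
1 TiB = 2^40 bytes = 1,099,511,627,776 bytes
8,000,000,000,000 / 1,099,511,627,776 = 7.28 TiB

7.28 TiB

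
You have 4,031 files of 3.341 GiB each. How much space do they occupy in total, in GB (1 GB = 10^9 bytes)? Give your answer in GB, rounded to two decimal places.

14,460.69 GB

Total = 4,031 × 3.341 GiB = 13467.571 GiB
= 13467.571 × 1,073,741,824 bytes = 14,460,694,250,389.504 bytes
1 GB = 1,000,000,000 bytes
14,460,694,250,389.504 / 1,000,000,000 = 14,460.69 GB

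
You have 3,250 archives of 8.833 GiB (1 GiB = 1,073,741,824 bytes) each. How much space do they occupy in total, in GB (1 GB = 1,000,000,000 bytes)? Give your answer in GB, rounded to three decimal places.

Total = 3,250 × 8.833 GiB = 28707.25 GiB
= 28707.25 × 1,073,741,824 bytes = 30,824,174,977,024 bytes
1 GB = 1,000,000,000 bytes
30,824,174,977,024 / 1,000,000,000 = 30,824.175 GB

30,824.175 GB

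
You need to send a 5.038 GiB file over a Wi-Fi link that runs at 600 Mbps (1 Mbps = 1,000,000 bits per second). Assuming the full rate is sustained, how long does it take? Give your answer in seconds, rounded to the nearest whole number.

72 seconds

5.038 GiB = 5,409,511,309.312 bytes = 43,276,090,474.496 bits
600 Mbps = 600,000,000 bits/s
time = 43,276,090,474.496 / 600,000,000 = 72 s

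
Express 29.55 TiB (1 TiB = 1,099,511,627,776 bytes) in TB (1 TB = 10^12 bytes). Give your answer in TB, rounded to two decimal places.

29.55 TiB × 1,099,511,627,776 bytes/TiB = 32,490,568,600,780.8 bytes
1 TB = 10^12 bytes = 1,000,000,000,000 bytes
32,490,568,600,780.8 / 1,000,000,000,000 = 32.49 TB

32.49 TB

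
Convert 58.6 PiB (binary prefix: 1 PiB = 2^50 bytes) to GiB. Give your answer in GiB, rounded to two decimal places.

61,446,553.60 GiB

58.6 PiB = 58.6 × 2^50 bytes = 65,977,734,540,977,766.4 bytes
1 GiB = 1,073,741,824 bytes
65,977,734,540,977,766.4 / 1,073,741,824 = 61,446,553.60 GiB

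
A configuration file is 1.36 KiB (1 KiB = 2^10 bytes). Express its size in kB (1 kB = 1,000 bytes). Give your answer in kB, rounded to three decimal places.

1.393 kB

1.36 KiB × 1,024 bytes/KiB = 1,392.64 bytes
1 kB = 1,000 bytes
1,392.64 / 1,000 = 1.393 kB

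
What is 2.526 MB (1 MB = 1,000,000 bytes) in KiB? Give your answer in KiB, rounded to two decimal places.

2,466.80 KiB

2.526 MB = 2.526 × 10^6 bytes = 2,526,000 bytes
1 KiB = 2^10 bytes = 1,024 bytes
2,526,000 / 1,024 = 2,466.80 KiB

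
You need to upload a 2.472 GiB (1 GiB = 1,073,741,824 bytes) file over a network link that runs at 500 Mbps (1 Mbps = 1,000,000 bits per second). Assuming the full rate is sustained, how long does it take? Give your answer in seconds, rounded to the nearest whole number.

2.472 GiB = 2,654,289,788.928 bytes = 21,234,318,311.424 bits
500 Mbps = 500,000,000 bits/s
time = 21,234,318,311.424 / 500,000,000 = 42 s

42 seconds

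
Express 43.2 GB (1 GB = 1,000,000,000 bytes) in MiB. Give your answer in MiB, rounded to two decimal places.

41,198.73 MiB

43.2 GB × 1,000,000,000 bytes/GB = 43,200,000,000 bytes
1 MiB = 1,048,576 bytes
43,200,000,000 / 1,048,576 = 41,198.73 MiB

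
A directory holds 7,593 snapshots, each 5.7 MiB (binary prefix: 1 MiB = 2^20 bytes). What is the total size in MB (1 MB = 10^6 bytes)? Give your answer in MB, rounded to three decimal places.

45,382.474 MB

Total = 7,593 × 5.7 MiB = 43280.1 MiB
= 43280.1 × 1,048,576 bytes = 45,382,474,137.6 bytes
1 MB = 1,000,000 bytes
45,382,474,137.6 / 1,000,000 = 45,382.474 MB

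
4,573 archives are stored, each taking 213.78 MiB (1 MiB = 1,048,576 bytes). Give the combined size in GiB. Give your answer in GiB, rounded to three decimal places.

954.703 GiB

Total = 4,573 × 213.78 MiB = 977615.94 MiB
= 977615.94 × 1,048,576 bytes = 1,025,104,611,901.44 bytes
1 GiB = 1,073,741,824 bytes
1,025,104,611,901.44 / 1,073,741,824 = 954.703 GiB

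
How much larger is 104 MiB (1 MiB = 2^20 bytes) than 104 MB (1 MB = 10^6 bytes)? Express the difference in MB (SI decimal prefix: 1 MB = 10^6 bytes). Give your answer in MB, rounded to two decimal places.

104 MiB = 104 × 1,048,576 = 109,051,904 bytes
104 MB = 104 × 1,000,000 = 104,000,000 bytes
difference = 5,051,904 bytes
5,051,904 / 1,000,000 = 5.05 MB

5.05 MB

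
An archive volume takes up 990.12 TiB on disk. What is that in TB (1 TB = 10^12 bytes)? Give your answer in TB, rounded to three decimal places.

1,088.648 TB

990.12 TiB = 990.12 × 2^40 bytes = 1,088,648,452,893,573.12 bytes
1 TB = 10^12 bytes = 1,000,000,000,000 bytes
1,088,648,452,893,573.12 / 1,000,000,000,000 = 1,088.648 TB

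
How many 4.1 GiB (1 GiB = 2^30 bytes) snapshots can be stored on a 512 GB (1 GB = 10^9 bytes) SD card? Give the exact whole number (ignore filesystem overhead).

116

Capacity: 512 GB = 512,000,000,000 bytes
Per item: 4.1 GiB = 4,402,341,478.4 bytes
⌊512,000,000,000 / 4,402,341,478.4⌋ = 116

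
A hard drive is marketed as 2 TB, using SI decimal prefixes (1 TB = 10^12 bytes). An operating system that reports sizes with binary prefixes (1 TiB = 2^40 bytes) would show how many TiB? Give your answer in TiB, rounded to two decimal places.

2 TB = 2 × 10^12 bytes = 2,000,000,000,000 bytes
1 TiB = 1,099,511,627,776 bytes
2,000,000,000,000 / 1,099,511,627,776 = 1.82 TiB

1.82 TiB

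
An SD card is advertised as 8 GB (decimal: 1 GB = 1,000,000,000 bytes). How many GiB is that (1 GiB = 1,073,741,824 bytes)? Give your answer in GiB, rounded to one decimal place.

7.5 GiB

8 GB = 8 × 10^9 bytes = 8,000,000,000 bytes
1 GiB = 1,073,741,824 bytes
8,000,000,000 / 1,073,741,824 = 7.5 GiB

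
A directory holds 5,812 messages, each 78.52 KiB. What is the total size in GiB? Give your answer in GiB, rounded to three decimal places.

0.435 GiB

Total = 5,812 × 78.52 KiB = 456358.24 KiB
= 456358.24 × 1,024 bytes = 467,310,837.76 bytes
1 GiB = 1,073,741,824 bytes
467,310,837.76 / 1,073,741,824 = 0.435 GiB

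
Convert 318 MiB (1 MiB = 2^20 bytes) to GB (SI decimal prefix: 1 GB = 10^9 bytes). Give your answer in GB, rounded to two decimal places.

0.33 GB

318 MiB × 1,048,576 bytes/MiB = 333,447,168 bytes
1 GB = 1,000,000,000 bytes
333,447,168 / 1,000,000,000 = 0.33 GB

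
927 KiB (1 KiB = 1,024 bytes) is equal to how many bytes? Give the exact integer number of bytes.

927 × 1,024 = 949,248 bytes  (1 KiB = 2^10 bytes)

949,248 bytes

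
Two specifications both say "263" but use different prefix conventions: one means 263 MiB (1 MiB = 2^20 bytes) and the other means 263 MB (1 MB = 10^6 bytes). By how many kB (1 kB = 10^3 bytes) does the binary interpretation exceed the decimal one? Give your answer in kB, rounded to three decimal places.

12,775.488 kB

263 MiB = 263 × 1,048,576 = 275,775,488 bytes
263 MB = 263 × 1,000,000 = 263,000,000 bytes
difference = 12,775,488 bytes
12,775,488 / 1,000 = 12,775.488 kB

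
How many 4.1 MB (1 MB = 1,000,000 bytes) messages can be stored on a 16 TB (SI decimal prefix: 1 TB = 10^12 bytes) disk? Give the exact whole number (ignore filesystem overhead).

Capacity: 16 TB = 16,000,000,000,000 bytes
Per item: 4.1 MB = 4,100,000 bytes
⌊16,000,000,000,000 / 4,100,000⌋ = 3,902,439

3,902,439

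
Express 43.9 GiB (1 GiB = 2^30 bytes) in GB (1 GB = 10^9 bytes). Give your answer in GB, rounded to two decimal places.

47.14 GB

43.9 GiB = 43.9 × 2^30 bytes = 47,137,266,073.6 bytes
1 GB = 1,000,000,000 bytes
47,137,266,073.6 / 1,000,000,000 = 47.14 GB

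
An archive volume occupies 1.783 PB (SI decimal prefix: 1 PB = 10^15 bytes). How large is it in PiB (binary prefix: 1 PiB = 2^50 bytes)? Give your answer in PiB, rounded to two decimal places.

1.58 PiB

1.783 PB = 1.783 × 10^15 bytes = 1,783,000,000,000,000 bytes
1 PiB = 1,125,899,906,842,624 bytes
1,783,000,000,000,000 / 1,125,899,906,842,624 = 1.58 PiB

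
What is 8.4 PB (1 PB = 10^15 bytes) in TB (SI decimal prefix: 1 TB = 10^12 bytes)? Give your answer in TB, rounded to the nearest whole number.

8.4 PB = 8.4 × 10^15 bytes = 8,400,000,000,000,000 bytes
1 TB = 1,000,000,000,000 bytes
8,400,000,000,000,000 / 1,000,000,000,000 = 8,400 TB

8,400 TB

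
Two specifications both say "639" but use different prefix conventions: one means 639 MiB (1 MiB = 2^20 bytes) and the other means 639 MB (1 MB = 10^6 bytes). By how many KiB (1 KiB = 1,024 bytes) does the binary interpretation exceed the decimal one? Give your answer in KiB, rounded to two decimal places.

30,312.56 KiB

639 MiB = 639 × 1,048,576 = 670,040,064 bytes
639 MB = 639 × 1,000,000 = 639,000,000 bytes
difference = 31,040,064 bytes
31,040,064 / 1,024 = 30,312.56 KiB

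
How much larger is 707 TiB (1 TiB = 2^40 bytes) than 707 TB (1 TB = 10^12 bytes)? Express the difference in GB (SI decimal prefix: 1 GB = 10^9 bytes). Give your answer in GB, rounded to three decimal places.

70,354.721 GB

707 TiB = 707 × 1,099,511,627,776 = 777,354,720,837,632 bytes
707 TB = 707 × 1,000,000,000,000 = 707,000,000,000,000 bytes
difference = 70,354,720,837,632 bytes
70,354,720,837,632 / 1,000,000,000 = 70,354.721 GB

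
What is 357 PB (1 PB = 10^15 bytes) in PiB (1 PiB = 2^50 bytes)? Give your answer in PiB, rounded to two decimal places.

317.08 PiB

357 PB = 357 × 10^15 bytes = 357,000,000,000,000,000 bytes
1 PiB = 2^50 bytes = 1,125,899,906,842,624 bytes
357,000,000,000,000,000 / 1,125,899,906,842,624 = 317.08 PiB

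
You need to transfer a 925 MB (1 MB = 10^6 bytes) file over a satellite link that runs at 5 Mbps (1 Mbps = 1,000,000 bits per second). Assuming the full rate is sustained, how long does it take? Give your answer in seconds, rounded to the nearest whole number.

1,480 seconds

925 MB = 925,000,000 bytes = 7,400,000,000 bits
5 Mbps = 5,000,000 bits/s
time = 7,400,000,000 / 5,000,000 = 1,480 s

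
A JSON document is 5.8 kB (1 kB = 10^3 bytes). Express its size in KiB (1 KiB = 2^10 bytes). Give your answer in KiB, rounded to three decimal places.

5.664 KiB

5.8 kB = 5.8 × 10^3 bytes = 5,800 bytes
1 KiB = 2^10 bytes = 1,024 bytes
5,800 / 1,024 = 5.664 KiB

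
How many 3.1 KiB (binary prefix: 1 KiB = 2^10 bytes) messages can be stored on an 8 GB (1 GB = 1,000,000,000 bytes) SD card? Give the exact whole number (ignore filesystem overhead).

2,520,161

Capacity: 8 GB = 8,000,000,000 bytes
Per item: 3.1 KiB = 3,174.4 bytes
⌊8,000,000,000 / 3,174.4⌋ = 2,520,161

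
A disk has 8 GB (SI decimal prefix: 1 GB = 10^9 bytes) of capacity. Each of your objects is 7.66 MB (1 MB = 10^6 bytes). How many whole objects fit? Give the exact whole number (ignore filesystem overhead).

Capacity: 8 GB = 8,000,000,000 bytes
Per item: 7.66 MB = 7,660,000 bytes
⌊8,000,000,000 / 7,660,000⌋ = 1,044

1,044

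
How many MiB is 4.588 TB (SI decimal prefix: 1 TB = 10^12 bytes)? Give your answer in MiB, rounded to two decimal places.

4,375,457.76 MiB

4.588 TB × 1,000,000,000,000 bytes/TB = 4,588,000,000,000 bytes
1 MiB = 1,048,576 bytes
4,588,000,000,000 / 1,048,576 = 4,375,457.76 MiB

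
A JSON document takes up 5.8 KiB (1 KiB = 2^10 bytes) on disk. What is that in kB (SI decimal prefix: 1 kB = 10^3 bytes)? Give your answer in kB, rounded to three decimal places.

5.939 kB

5.8 KiB = 5.8 × 2^10 bytes = 5,939.2 bytes
1 kB = 10^3 bytes = 1,000 bytes
5,939.2 / 1,000 = 5.939 kB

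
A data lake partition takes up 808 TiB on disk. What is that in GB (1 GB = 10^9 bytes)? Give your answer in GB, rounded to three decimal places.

888,405.395 GB

808 TiB × 1,099,511,627,776 bytes/TiB = 888,405,395,243,008 bytes
1 GB = 10^9 bytes = 1,000,000,000 bytes
888,405,395,243,008 / 1,000,000,000 = 888,405.395 GB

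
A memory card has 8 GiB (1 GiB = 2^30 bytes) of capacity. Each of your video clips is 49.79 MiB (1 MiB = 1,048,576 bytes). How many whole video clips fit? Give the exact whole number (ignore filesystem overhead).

164

Capacity: 8 GiB = 8,589,934,592 bytes
Per item: 49.79 MiB = 52,208,599.04 bytes
⌊8,589,934,592 / 52,208,599.04⌋ = 164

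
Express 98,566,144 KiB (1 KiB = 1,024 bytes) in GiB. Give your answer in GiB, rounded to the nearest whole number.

98,566,144 KiB = 98,566,144 × 2^10 bytes = 100,931,731,456 bytes
1 GiB = 1,073,741,824 bytes
100,931,731,456 / 1,073,741,824 = 94 GiB

94 GiB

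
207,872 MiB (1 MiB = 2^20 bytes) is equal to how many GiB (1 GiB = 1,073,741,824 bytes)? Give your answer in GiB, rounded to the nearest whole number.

207,872 MiB = 207,872 × 2^20 bytes = 217,969,590,272 bytes
1 GiB = 2^30 bytes = 1,073,741,824 bytes
217,969,590,272 / 1,073,741,824 = 203 GiB

203 GiB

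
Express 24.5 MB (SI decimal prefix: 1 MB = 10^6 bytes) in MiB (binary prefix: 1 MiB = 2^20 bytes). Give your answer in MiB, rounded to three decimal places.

24.5 MB = 24.5 × 10^6 bytes = 24,500,000 bytes
1 MiB = 1,048,576 bytes
24,500,000 / 1,048,576 = 23.365 MiB

23.365 MiB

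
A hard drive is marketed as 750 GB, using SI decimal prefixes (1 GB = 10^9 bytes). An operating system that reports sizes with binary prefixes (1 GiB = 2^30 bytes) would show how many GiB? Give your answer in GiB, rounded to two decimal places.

750 GB × 1,000,000,000 bytes/GB = 750,000,000,000 bytes
1 GiB = 1,073,741,824 bytes
750,000,000,000 / 1,073,741,824 = 698.49 GiB

698.49 GiB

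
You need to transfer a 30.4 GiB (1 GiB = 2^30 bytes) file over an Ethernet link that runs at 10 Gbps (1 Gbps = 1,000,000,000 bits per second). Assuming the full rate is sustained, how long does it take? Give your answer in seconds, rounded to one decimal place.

26.1 seconds

30.4 GiB = 32,641,751,449.6 bytes = 261,134,011,596.8 bits
10 Gbps = 10,000,000,000 bits/s
time = 261,134,011,596.8 / 10,000,000,000 = 26.1 s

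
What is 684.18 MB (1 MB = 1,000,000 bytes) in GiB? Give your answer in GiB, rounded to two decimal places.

684.18 MB × 1,000,000 bytes/MB = 684,180,000 bytes
1 GiB = 1,073,741,824 bytes
684,180,000 / 1,073,741,824 = 0.64 GiB

0.64 GiB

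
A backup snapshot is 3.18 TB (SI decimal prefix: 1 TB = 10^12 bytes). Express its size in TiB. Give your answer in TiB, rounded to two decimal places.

3.18 TB = 3.18 × 10^12 bytes = 3,180,000,000,000 bytes
1 TiB = 1,099,511,627,776 bytes
3,180,000,000,000 / 1,099,511,627,776 = 2.89 TiB

2.89 TiB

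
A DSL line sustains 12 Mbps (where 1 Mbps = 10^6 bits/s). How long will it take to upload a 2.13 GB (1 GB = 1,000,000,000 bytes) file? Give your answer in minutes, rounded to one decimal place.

23.7 minutes

2.13 GB = 2,130,000,000 bytes = 17,040,000,000 bits
12 Mbps = 12,000,000 bits/s
time = 17,040,000,000 / 12,000,000 = 1,420.00 s
1,420.00 s / 60 = 23.7 minutes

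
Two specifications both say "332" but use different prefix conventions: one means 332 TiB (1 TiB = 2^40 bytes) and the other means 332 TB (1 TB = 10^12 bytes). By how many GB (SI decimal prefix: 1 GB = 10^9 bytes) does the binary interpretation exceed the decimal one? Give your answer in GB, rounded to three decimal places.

332 TiB = 332 × 1,099,511,627,776 = 365,037,860,421,632 bytes
332 TB = 332 × 1,000,000,000,000 = 332,000,000,000,000 bytes
difference = 33,037,860,421,632 bytes
33,037,860,421,632 / 1,000,000,000 = 33,037.860 GB

33,037.860 GB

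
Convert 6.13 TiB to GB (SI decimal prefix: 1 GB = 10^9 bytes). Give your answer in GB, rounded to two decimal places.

6.13 TiB = 6.13 × 2^40 bytes = 6,740,006,278,266.88 bytes
1 GB = 1,000,000,000 bytes
6,740,006,278,266.88 / 1,000,000,000 = 6,740.01 GB

6,740.01 GB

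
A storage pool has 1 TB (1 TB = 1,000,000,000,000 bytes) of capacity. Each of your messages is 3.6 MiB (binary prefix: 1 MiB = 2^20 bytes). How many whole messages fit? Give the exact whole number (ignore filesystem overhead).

264,909

Capacity: 1 TB = 1,000,000,000,000 bytes
Per item: 3.6 MiB = 3,774,873.6 bytes
⌊1,000,000,000,000 / 3,774,873.6⌋ = 264,909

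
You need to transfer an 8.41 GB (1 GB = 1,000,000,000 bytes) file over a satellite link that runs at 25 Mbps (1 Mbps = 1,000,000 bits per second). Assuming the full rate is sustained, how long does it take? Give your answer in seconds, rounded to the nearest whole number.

8.41 GB = 8,410,000,000 bytes = 67,280,000,000 bits
25 Mbps = 25,000,000 bits/s
time = 67,280,000,000 / 25,000,000 = 2,691 s

2,691 seconds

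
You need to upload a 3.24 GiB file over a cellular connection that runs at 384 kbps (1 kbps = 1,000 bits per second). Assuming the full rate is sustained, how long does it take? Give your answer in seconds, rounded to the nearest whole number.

72,478 seconds

3.24 GiB = 3,478,923,509.76 bytes = 27,831,388,078.08 bits
384 kbps = 384,000 bits/s
time = 27,831,388,078.08 / 384,000 = 72,478 s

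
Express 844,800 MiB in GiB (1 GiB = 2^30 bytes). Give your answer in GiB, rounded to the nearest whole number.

825 GiB

844,800 MiB × 1,048,576 bytes/MiB = 885,837,004,800 bytes
1 GiB = 1,073,741,824 bytes
885,837,004,800 / 1,073,741,824 = 825 GiB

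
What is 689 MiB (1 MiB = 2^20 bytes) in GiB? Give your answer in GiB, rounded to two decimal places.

689 MiB × 1,048,576 bytes/MiB = 722,468,864 bytes
1 GiB = 2^30 bytes = 1,073,741,824 bytes
722,468,864 / 1,073,741,824 = 0.67 GiB

0.67 GiB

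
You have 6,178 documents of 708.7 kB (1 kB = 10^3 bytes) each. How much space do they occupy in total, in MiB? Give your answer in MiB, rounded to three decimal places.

4,175.519 MiB

Total = 6,178 × 708.7 kB = 4378348.6 kB
= 4378348.6 × 1,000 bytes = 4,378,348,600 bytes
1 MiB = 1,048,576 bytes
4,378,348,600 / 1,048,576 = 4,175.519 MiB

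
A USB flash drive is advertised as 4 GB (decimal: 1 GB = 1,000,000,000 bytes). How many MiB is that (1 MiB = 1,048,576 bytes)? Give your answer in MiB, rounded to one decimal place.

4 GB = 4 × 10^9 bytes = 4,000,000,000 bytes
1 MiB = 2^20 bytes = 1,048,576 bytes
4,000,000,000 / 1,048,576 = 3,814.7 MiB

3,814.7 MiB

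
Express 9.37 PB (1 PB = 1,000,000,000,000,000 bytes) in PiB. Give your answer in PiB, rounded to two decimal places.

8.32 PiB

9.37 PB = 9.37 × 10^15 bytes = 9,370,000,000,000,000 bytes
1 PiB = 1,125,899,906,842,624 bytes
9,370,000,000,000,000 / 1,125,899,906,842,624 = 8.32 PiB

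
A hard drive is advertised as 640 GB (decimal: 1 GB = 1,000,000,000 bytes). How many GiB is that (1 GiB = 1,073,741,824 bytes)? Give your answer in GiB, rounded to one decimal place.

596.0 GiB

640 GB = 640 × 10^9 bytes = 640,000,000,000 bytes
1 GiB = 1,073,741,824 bytes
640,000,000,000 / 1,073,741,824 = 596.0 GiB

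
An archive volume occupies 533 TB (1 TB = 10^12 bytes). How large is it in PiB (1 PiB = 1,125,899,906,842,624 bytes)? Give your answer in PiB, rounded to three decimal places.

533 TB × 1,000,000,000,000 bytes/TB = 533,000,000,000,000 bytes
1 PiB = 2^50 bytes = 1,125,899,906,842,624 bytes
533,000,000,000,000 / 1,125,899,906,842,624 = 0.473 PiB

0.473 PiB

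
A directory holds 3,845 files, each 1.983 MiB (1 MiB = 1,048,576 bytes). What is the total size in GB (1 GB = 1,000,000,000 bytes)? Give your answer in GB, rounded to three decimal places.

7.995 GB

Total = 3,845 × 1.983 MiB = 7624.635 MiB
= 7624.635 × 1,048,576 bytes = 7,995,009,269.76 bytes
1 GB = 1,000,000,000 bytes
7,995,009,269.76 / 1,000,000,000 = 7.995 GB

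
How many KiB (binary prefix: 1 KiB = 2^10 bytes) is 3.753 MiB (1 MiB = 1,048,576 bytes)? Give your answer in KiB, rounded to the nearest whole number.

3,843 KiB

3.753 MiB × 1,048,576 bytes/MiB = 3,935,305.728 bytes
1 KiB = 1,024 bytes
3,935,305.728 / 1,024 = 3,843 KiB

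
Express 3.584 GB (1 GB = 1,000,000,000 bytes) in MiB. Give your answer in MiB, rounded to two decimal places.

3.584 GB × 1,000,000,000 bytes/GB = 3,584,000,000 bytes
1 MiB = 2^20 bytes = 1,048,576 bytes
3,584,000,000 / 1,048,576 = 3,417.97 MiB

3,417.97 MiB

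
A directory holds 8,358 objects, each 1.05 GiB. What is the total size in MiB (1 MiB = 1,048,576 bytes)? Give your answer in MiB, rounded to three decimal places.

Total = 8,358 × 1.05 GiB = 8775.9 GiB
= 8775.9 × 1,073,741,824 bytes = 9,423,050,873,241.6 bytes
1 MiB = 1,048,576 bytes
9,423,050,873,241.6 / 1,048,576 = 8,986,521.600 MiB

8,986,521.600 MiB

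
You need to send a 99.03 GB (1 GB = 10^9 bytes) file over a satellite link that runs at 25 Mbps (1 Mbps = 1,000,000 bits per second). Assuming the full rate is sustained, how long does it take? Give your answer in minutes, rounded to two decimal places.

99.03 GB = 99,030,000,000 bytes = 792,240,000,000 bits
25 Mbps = 25,000,000 bits/s
time = 792,240,000,000 / 25,000,000 = 31,689.600 s
31,689.600 s / 60 = 528.16 minutes

528.16 minutes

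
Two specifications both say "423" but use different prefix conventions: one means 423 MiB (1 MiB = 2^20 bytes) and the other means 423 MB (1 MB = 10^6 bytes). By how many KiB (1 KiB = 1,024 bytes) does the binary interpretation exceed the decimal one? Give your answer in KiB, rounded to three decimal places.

423 MiB = 423 × 1,048,576 = 443,547,648 bytes
423 MB = 423 × 1,000,000 = 423,000,000 bytes
difference = 20,547,648 bytes
20,547,648 / 1,024 = 20,066.063 KiB

20,066.063 KiB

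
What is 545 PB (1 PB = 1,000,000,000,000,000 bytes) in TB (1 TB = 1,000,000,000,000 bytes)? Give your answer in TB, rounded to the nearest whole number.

545 PB × 1,000,000,000,000,000 bytes/PB = 545,000,000,000,000,000 bytes
1 TB = 1,000,000,000,000 bytes
545,000,000,000,000,000 / 1,000,000,000,000 = 545,000 TB

545,000 TB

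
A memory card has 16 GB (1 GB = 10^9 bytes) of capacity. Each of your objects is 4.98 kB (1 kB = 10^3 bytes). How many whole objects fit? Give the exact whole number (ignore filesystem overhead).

3,212,851

Capacity: 16 GB = 16,000,000,000 bytes
Per item: 4.98 kB = 4,980 bytes
⌊16,000,000,000 / 4,980⌋ = 3,212,851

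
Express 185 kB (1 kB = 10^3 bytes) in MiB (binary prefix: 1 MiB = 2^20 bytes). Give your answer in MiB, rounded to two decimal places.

0.18 MiB

185 kB = 185 × 10^3 bytes = 185,000 bytes
1 MiB = 2^20 bytes = 1,048,576 bytes
185,000 / 1,048,576 = 0.18 MiB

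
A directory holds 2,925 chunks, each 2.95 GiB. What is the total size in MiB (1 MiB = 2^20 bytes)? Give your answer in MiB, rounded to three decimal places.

Total = 2,925 × 2.95 GiB = 8628.75 GiB
= 8628.75 × 1,073,741,824 bytes = 9,265,049,763,840 bytes
1 MiB = 1,048,576 bytes
9,265,049,763,840 / 1,048,576 = 8,835,840.000 MiB

8,835,840.000 MiB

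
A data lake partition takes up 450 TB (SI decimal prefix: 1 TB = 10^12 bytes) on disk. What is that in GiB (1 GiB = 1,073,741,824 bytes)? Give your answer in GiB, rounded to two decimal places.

450 TB = 450 × 10^12 bytes = 450,000,000,000,000 bytes
1 GiB = 1,073,741,824 bytes
450,000,000,000,000 / 1,073,741,824 = 419,095.16 GiB

419,095.16 GiB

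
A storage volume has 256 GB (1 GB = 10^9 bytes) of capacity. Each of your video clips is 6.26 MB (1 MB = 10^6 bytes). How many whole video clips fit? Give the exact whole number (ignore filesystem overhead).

Capacity: 256 GB = 256,000,000,000 bytes
Per item: 6.26 MB = 6,260,000 bytes
⌊256,000,000,000 / 6,260,000⌋ = 40,894

40,894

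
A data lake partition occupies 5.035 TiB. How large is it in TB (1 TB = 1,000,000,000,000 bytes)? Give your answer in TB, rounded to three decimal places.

5.536 TB

5.035 TiB = 5.035 × 2^40 bytes = 5,536,041,045,852.16 bytes
1 TB = 1,000,000,000,000 bytes
5,536,041,045,852.16 / 1,000,000,000,000 = 5.536 TB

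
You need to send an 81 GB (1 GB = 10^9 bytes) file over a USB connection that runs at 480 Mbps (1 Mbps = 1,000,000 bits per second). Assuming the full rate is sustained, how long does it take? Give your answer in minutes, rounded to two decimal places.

22.50 minutes

81 GB = 81,000,000,000 bytes = 648,000,000,000 bits
480 Mbps = 480,000,000 bits/s
time = 648,000,000,000 / 480,000,000 = 1,350.000 s
1,350.000 s / 60 = 22.50 minutes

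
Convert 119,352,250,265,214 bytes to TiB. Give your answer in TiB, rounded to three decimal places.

119,352,250,265,214 bytes given.
1 TiB = 2^40 bytes = 1,099,511,627,776 bytes
119,352,250,265,214 / 1,099,511,627,776 = 108.550 TiB

108.550 TiB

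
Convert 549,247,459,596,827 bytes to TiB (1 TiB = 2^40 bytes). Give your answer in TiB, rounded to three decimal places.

549,247,459,596,827 bytes given.
1 TiB = 2^40 bytes = 1,099,511,627,776 bytes
549,247,459,596,827 / 1,099,511,627,776 = 499.538 TiB

499.538 TiB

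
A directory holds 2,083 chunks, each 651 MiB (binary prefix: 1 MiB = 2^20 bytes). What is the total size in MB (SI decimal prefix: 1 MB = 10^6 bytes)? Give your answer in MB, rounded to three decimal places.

Total = 2,083 × 651 MiB = 1,356,033 MiB
= 1,356,033 × 1,048,576 bytes = 1,421,903,659,008 bytes
1 MB = 1,000,000 bytes
1,421,903,659,008 / 1,000,000 = 1,421,903.659 MB

1,421,903.659 MB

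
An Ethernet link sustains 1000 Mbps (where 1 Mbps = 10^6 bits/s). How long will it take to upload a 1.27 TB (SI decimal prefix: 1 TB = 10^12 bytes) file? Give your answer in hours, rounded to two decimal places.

1.27 TB = 1,270,000,000,000 bytes = 10,160,000,000,000 bits
1000 Mbps = 1,000,000,000 bits/s
time = 10,160,000,000,000 / 1,000,000,000 = 10,160.0000 s
10,160.0000 s / 3600 = 2.82 hours

2.82 hours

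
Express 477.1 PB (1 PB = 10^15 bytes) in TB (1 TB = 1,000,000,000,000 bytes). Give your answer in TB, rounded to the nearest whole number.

477.1 PB × 1,000,000,000,000,000 bytes/PB = 477,100,000,000,000,000 bytes
1 TB = 10^12 bytes = 1,000,000,000,000 bytes
477,100,000,000,000,000 / 1,000,000,000,000 = 477,100 TB

477,100 TB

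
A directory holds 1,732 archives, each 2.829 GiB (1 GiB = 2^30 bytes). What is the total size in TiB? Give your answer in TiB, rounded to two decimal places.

Total = 1,732 × 2.829 GiB = 4899.828 GiB
= 4899.828 × 1,073,741,824 bytes = 5,261,150,254,006.272 bytes
1 TiB = 1,099,511,627,776 bytes
5,261,150,254,006.272 / 1,099,511,627,776 = 4.78 TiB

4.78 TiB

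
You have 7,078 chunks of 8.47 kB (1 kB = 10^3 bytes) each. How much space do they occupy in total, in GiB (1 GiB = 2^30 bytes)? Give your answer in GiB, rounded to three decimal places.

Total = 7,078 × 8.47 kB = 59950.66 kB
= 59950.66 × 1,000 bytes = 59,950,660 bytes
1 GiB = 1,073,741,824 bytes
59,950,660 / 1,073,741,824 = 0.056 GiB

0.056 GiB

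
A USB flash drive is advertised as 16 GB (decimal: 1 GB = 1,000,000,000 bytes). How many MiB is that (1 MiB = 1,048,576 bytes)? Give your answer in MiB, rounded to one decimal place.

16 GB × 1,000,000,000 bytes/GB = 16,000,000,000 bytes
1 MiB = 1,048,576 bytes
16,000,000,000 / 1,048,576 = 15,258.8 MiB

15,258.8 MiB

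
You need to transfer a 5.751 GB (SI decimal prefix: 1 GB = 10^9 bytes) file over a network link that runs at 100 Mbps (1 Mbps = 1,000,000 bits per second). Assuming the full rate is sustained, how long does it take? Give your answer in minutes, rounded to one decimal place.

5.751 GB = 5,751,000,000 bytes = 46,008,000,000 bits
100 Mbps = 100,000,000 bits/s
time = 46,008,000,000 / 100,000,000 = 460.08 s
460.08 s / 60 = 7.7 minutes

7.7 minutes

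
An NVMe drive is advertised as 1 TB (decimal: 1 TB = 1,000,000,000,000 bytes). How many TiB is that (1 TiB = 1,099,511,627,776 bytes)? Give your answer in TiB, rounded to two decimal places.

1 TB × 1,000,000,000,000 bytes/TB = 1,000,000,000,000 bytes
1 TiB = 2^40 bytes = 1,099,511,627,776 bytes
1,000,000,000,000 / 1,099,511,627,776 = 0.91 TiB

0.91 TiB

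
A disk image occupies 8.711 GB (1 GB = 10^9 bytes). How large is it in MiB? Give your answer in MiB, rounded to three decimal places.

8.711 GB × 1,000,000,000 bytes/GB = 8,711,000,000 bytes
1 MiB = 2^20 bytes = 1,048,576 bytes
8,711,000,000 / 1,048,576 = 8,307.457 MiB

8,307.457 MiB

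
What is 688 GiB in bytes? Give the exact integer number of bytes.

738,734,374,912 bytes

688 × 1,073,741,824 = 738,734,374,912 bytes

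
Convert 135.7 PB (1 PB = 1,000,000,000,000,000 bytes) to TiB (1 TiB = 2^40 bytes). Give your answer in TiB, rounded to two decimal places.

135.7 PB = 135.7 × 10^15 bytes = 135,700,000,000,000,000 bytes
1 TiB = 2^40 bytes = 1,099,511,627,776 bytes
135,700,000,000,000,000 / 1,099,511,627,776 = 123,418.43 TiB

123,418.43 TiB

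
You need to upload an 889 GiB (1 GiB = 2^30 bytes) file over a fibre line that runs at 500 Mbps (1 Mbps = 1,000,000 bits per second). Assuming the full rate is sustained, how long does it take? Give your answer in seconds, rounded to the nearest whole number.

15,273 seconds

889 GiB = 954,556,481,536 bytes = 7,636,451,852,288 bits
500 Mbps = 500,000,000 bits/s
time = 7,636,451,852,288 / 500,000,000 = 15,273 s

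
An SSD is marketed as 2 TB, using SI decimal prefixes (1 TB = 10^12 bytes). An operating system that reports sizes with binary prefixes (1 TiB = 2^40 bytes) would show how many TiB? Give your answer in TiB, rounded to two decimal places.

2 TB = 2 × 10^12 bytes = 2,000,000,000,000 bytes
1 TiB = 2^40 bytes = 1,099,511,627,776 bytes
2,000,000,000,000 / 1,099,511,627,776 = 1.82 TiB

1.82 TiB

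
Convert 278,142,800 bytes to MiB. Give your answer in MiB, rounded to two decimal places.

265.26 MiB

278,142,800 bytes given.
1 MiB = 1,048,576 bytes
278,142,800 / 1,048,576 = 265.26 MiB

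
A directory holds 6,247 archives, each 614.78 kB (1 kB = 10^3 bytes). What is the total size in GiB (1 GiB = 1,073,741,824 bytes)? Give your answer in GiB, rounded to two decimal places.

Total = 6,247 × 614.78 kB = 3840530.66 kB
= 3840530.66 × 1,000 bytes = 3,840,530,660 bytes
1 GiB = 1,073,741,824 bytes
3,840,530,660 / 1,073,741,824 = 3.58 GiB

3.58 GiB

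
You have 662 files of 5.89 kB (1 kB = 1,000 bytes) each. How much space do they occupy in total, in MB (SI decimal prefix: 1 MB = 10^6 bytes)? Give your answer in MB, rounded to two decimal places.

Total = 662 × 5.89 kB = 3899.18 kB
= 3899.18 × 1,000 bytes = 3,899,180 bytes
1 MB = 1,000,000 bytes
3,899,180 / 1,000,000 = 3.90 MB

3.90 MB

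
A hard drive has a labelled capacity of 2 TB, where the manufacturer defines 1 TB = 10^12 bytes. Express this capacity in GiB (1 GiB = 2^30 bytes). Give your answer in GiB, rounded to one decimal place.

2 TB × 1,000,000,000,000 bytes/TB = 2,000,000,000,000 bytes
1 GiB = 2^30 bytes = 1,073,741,824 bytes
2,000,000,000,000 / 1,073,741,824 = 1,862.6 GiB

1,862.6 GiB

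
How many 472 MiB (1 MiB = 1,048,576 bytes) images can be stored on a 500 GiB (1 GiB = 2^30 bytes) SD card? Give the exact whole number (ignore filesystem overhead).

Capacity: 500 GiB = 536,870,912,000 bytes
Per item: 472 MiB = 494,927,872 bytes
⌊536,870,912,000 / 494,927,872⌋ = 1,084

1,084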